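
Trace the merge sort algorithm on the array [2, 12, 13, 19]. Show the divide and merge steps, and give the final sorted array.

Merge sort trace:

Split: [2, 12, 13, 19] -> [2, 12] and [13, 19]
  Split: [2, 12] -> [2] and [12]
  Merge: [2] + [12] -> [2, 12]
  Split: [13, 19] -> [13] and [19]
  Merge: [13] + [19] -> [13, 19]
Merge: [2, 12] + [13, 19] -> [2, 12, 13, 19]

Final sorted array: [2, 12, 13, 19]

The merge sort proceeds by recursively splitting the array and merging sorted halves.
After all merges, the sorted array is [2, 12, 13, 19].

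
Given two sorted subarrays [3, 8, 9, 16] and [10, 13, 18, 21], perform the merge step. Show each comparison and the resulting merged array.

Merging process:

Compare 3 vs 10: take 3 from left. Merged: [3]
Compare 8 vs 10: take 8 from left. Merged: [3, 8]
Compare 9 vs 10: take 9 from left. Merged: [3, 8, 9]
Compare 16 vs 10: take 10 from right. Merged: [3, 8, 9, 10]
Compare 16 vs 13: take 13 from right. Merged: [3, 8, 9, 10, 13]
Compare 16 vs 18: take 16 from left. Merged: [3, 8, 9, 10, 13, 16]
Append remaining from right: [18, 21]. Merged: [3, 8, 9, 10, 13, 16, 18, 21]

Final merged array: [3, 8, 9, 10, 13, 16, 18, 21]
Total comparisons: 6

The merged array is [3, 8, 9, 10, 13, 16, 18, 21], requiring 6 comparisons. The merge step runs in O(n) time where n is the total number of elements.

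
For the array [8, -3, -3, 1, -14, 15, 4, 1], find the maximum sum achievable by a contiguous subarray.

Using Kadane's algorithm on [8, -3, -3, 1, -14, 15, 4, 1]:

Scanning through the array:
Position 1 (value -3): max_ending_here = 5, max_so_far = 8
Position 2 (value -3): max_ending_here = 2, max_so_far = 8
Position 3 (value 1): max_ending_here = 3, max_so_far = 8
Position 4 (value -14): max_ending_here = -11, max_so_far = 8
Position 5 (value 15): max_ending_here = 15, max_so_far = 15
Position 6 (value 4): max_ending_here = 19, max_so_far = 19
Position 7 (value 1): max_ending_here = 20, max_so_far = 20

Maximum subarray: [15, 4, 1]
Maximum sum: 20

The maximum subarray is [15, 4, 1] with sum 20. This subarray runs from index 5 to index 7.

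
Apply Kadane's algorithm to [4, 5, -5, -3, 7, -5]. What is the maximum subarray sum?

Using Kadane's algorithm on [4, 5, -5, -3, 7, -5]:

Scanning through the array:
Position 1 (value 5): max_ending_here = 9, max_so_far = 9
Position 2 (value -5): max_ending_here = 4, max_so_far = 9
Position 3 (value -3): max_ending_here = 1, max_so_far = 9
Position 4 (value 7): max_ending_here = 8, max_so_far = 9
Position 5 (value -5): max_ending_here = 3, max_so_far = 9

Maximum subarray: [4, 5]
Maximum sum: 9

The maximum subarray is [4, 5] with sum 9. This subarray runs from index 0 to index 1.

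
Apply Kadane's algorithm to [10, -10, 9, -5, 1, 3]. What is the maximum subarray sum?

Using Kadane's algorithm on [10, -10, 9, -5, 1, 3]:

Scanning through the array:
Position 1 (value -10): max_ending_here = 0, max_so_far = 10
Position 2 (value 9): max_ending_here = 9, max_so_far = 10
Position 3 (value -5): max_ending_here = 4, max_so_far = 10
Position 4 (value 1): max_ending_here = 5, max_so_far = 10
Position 5 (value 3): max_ending_here = 8, max_so_far = 10

Maximum subarray: [10]
Maximum sum: 10

The maximum subarray is [10] with sum 10. This subarray runs from index 0 to index 0.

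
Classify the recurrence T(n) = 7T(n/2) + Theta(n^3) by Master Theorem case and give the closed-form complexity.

Master Theorem for T(n) = 7T(n/2) + O(n^3):

a = 7, b = 2, c = 3
log_b(a) = log_2(7) = 2.8074

Case 3: c = 3 > log_2(7) = 2.8074
T(n) = O(n^3) = O(n^3)

For T(n) = 7T(n/2) + O(n^3): log_2(7) = 2.8074. This is Case 3 of the Master Theorem (c > log_b(a), work dominated by root), giving O(n^3).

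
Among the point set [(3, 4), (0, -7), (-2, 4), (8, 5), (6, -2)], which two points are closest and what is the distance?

Computing all pairwise distances among 5 points:

d((3, 4), (0, -7)) = 11.4018
d((3, 4), (-2, 4)) = 5.0 <-- minimum
d((3, 4), (8, 5)) = 5.099
d((3, 4), (6, -2)) = 6.7082
d((0, -7), (-2, 4)) = 11.1803
d((0, -7), (8, 5)) = 14.4222
d((0, -7), (6, -2)) = 7.8102
d((-2, 4), (8, 5)) = 10.0499
d((-2, 4), (6, -2)) = 10.0
d((8, 5), (6, -2)) = 7.2801

Closest pair: (3, 4) and (-2, 4) with distance 5.0

The closest pair is (3, 4) and (-2, 4) with Euclidean distance 5.0. For 5 points, brute-force pairwise comparison is shown above. For large n, the divide-and-conquer algorithm (sort by x, recurse on halves, check the dividing strip) achieves O(n log n).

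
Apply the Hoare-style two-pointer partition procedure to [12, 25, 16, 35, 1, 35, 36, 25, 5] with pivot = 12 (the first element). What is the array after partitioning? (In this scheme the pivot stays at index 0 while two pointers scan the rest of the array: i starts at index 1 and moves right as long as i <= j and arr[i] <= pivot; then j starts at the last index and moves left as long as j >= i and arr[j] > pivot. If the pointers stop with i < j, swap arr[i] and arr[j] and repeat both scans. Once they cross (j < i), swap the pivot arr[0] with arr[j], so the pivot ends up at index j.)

Hoare-style two-pointer partition with pivot = 12:

Initial array: [12, 25, 16, 35, 1, 35, 36, 25, 5]

Pointers start at i = 1, j = 8.
i stops at index 1 (arr[1]=25 > 12), j stops at index 8 (arr[8]=5 <= 12): swap arr[1] and arr[8], array becomes [12, 5, 16, 35, 1, 35, 36, 25, 25]
i stops at index 2 (arr[2]=16 > 12), j stops at index 4 (arr[4]=1 <= 12): swap arr[2] and arr[4], array becomes [12, 5, 1, 35, 16, 35, 36, 25, 25]
i ends at 3, j ends at 2: the pointers have crossed (j < i), so scanning stops.

Swap pivot arr[0] with arr[2] to place pivot at position 2: [1, 5, 12, 35, 16, 35, 36, 25, 25]
Pivot position: 2

After partitioning with pivot 12, the array becomes [1, 5, 12, 35, 16, 35, 36, 25, 25]. The pivot is placed at index 2. All elements to the left of the pivot are <= 12, and all elements to the right are > 12.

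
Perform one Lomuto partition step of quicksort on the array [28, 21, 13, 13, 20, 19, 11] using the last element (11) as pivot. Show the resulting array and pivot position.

Lomuto partition with pivot = 11:

Initial array: [28, 21, 13, 13, 20, 19, 11]

arr[0]=28 > 11: no swap
arr[1]=21 > 11: no swap
arr[2]=13 > 11: no swap
arr[3]=13 > 11: no swap
arr[4]=20 > 11: no swap
arr[5]=19 > 11: no swap

Place pivot at position 0: [11, 21, 13, 13, 20, 19, 28]
Pivot position: 0

After partitioning with pivot 11, the array becomes [11, 21, 13, 13, 20, 19, 28]. The pivot is placed at index 0. All elements to the left of the pivot are <= 11, and all elements to the right are > 11.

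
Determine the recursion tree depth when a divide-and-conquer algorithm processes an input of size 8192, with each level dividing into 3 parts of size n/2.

For divide and conquer with division factor 2:

Problem sizes at each level:
Level 0: 8192
Level 1: 4096
Level 2: 2048
Level 3: 1024
Level 4: 512
Level 5: 256
Level 6: 128
Level 7: 64
Level 8: 32
Level 9: 16
Level 10: 8
Level 11: 4
Level 12: 2
Level 13: 1

The root is level 0 and the size-1 base case is level 13 (the tree spans levels 0 through 13, i.e. 14 levels counting the root), so the depth is the number of divisions: log_2(8192) = 13

The recursion tree depth is log_2(8192) = 13. At each level, the problem size is divided by 2, so it takes 13 divisions to reduce to a base case of size 1. The algorithm makes 3 recursive calls at each level.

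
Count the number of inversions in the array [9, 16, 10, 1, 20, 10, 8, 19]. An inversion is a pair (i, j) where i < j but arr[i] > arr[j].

Finding inversions in [9, 16, 10, 1, 20, 10, 8, 19]:

(0, 3): arr[0]=9 > arr[3]=1
(0, 6): arr[0]=9 > arr[6]=8
(1, 2): arr[1]=16 > arr[2]=10
(1, 3): arr[1]=16 > arr[3]=1
(1, 5): arr[1]=16 > arr[5]=10
(1, 6): arr[1]=16 > arr[6]=8
(2, 3): arr[2]=10 > arr[3]=1
(2, 6): arr[2]=10 > arr[6]=8
(4, 5): arr[4]=20 > arr[5]=10
(4, 6): arr[4]=20 > arr[6]=8
(4, 7): arr[4]=20 > arr[7]=19
(5, 6): arr[5]=10 > arr[6]=8

Total inversions: 12

The array has 12 inversion(s): (0,3), (0,6), (1,2), (1,3), (1,5), (1,6), (2,3), (2,6), (4,5), (4,6), (4,7), (5,6). Each pair (i,j) satisfies i < j and arr[i] > arr[j].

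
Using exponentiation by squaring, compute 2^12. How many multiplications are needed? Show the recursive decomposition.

Computing 2^12 by squaring (build up from 2^1; each line after the first costs one multiplication):

2^1 = 2
2^2 = (2^1)^2 = 2^2 = 4
2^3 = 2 * 2^2 = 2 * 4 = 8
2^6 = (2^3)^2 = 8^2 = 64
2^12 = (2^6)^2 = 64^2 = 4096

Result: 4096
Multiplications needed: 4 (4 lines after 2^1)

2^12 = 4096. Using exponentiation by squaring, this requires 4 multiplications. The key idea: if the exponent is even, square the half-power; if odd, multiply by the base once.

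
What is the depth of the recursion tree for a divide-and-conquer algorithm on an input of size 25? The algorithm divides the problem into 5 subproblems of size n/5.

For divide and conquer with division factor 5:

Problem sizes at each level:
Level 0: 25
Level 1: 5
Level 2: 1

The root is level 0 and the size-1 base case is level 2 (the tree spans levels 0 through 2, i.e. 3 levels counting the root), so the depth is the number of divisions: log_5(25) = 2

The recursion tree depth is log_5(25) = 2. At each level, the problem size is divided by 5, so it takes 2 divisions to reduce to a base case of size 1. The algorithm makes 5 recursive calls at each level.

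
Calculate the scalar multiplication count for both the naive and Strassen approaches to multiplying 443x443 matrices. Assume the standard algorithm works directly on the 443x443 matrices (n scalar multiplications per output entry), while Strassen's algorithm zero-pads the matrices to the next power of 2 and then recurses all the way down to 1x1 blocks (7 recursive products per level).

Matrix multiplication for 443x443 matrices:

Strassen's algorithm requires power-of-2 dimensions. Pad 443x443 to 512x512 (next power of 2).

Standard algorithm: 443^3 = 86938307 multiplications
Strassen's algorithm: 7^(log2(512)) = 7^9 = 40353607 multiplications
Savings: 86938307 - 40353607 = 46584700 multiplications

Standard: 86938307 multiplications (443^3). Strassen: 40353607 multiplications (7^9, after padding to 512x512). Strassen reduces 8 recursive multiplications to 7 at each level.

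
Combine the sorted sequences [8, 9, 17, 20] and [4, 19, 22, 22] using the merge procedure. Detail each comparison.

Merging process:

Compare 8 vs 4: take 4 from right. Merged: [4]
Compare 8 vs 19: take 8 from left. Merged: [4, 8]
Compare 9 vs 19: take 9 from left. Merged: [4, 8, 9]
Compare 17 vs 19: take 17 from left. Merged: [4, 8, 9, 17]
Compare 20 vs 19: take 19 from right. Merged: [4, 8, 9, 17, 19]
Compare 20 vs 22: take 20 from left. Merged: [4, 8, 9, 17, 19, 20]
Append remaining from right: [22, 22]. Merged: [4, 8, 9, 17, 19, 20, 22, 22]

Final merged array: [4, 8, 9, 17, 19, 20, 22, 22]
Total comparisons: 6

The merged array is [4, 8, 9, 17, 19, 20, 22, 22], requiring 6 comparisons. The merge step runs in O(n) time where n is the total number of elements.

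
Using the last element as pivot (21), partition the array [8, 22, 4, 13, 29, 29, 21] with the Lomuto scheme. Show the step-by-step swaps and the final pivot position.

Lomuto partition with pivot = 21:

Initial array: [8, 22, 4, 13, 29, 29, 21]

arr[0]=8 <= 21: swap with position 0, array becomes [8, 22, 4, 13, 29, 29, 21]
arr[1]=22 > 21: no swap
arr[2]=4 <= 21: swap with position 1, array becomes [8, 4, 22, 13, 29, 29, 21]
arr[3]=13 <= 21: swap with position 2, array becomes [8, 4, 13, 22, 29, 29, 21]
arr[4]=29 > 21: no swap
arr[5]=29 > 21: no swap

Place pivot at position 3: [8, 4, 13, 21, 29, 29, 22]
Pivot position: 3

After partitioning with pivot 21, the array becomes [8, 4, 13, 21, 29, 29, 22]. The pivot is placed at index 3. All elements to the left of the pivot are <= 21, and all elements to the right are > 21.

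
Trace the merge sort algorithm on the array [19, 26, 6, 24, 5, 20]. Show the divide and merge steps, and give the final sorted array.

Merge sort trace:

Split: [19, 26, 6, 24, 5, 20] -> [19, 26, 6] and [24, 5, 20]
  Split: [19, 26, 6] -> [19] and [26, 6]
    Split: [26, 6] -> [26] and [6]
    Merge: [26] + [6] -> [6, 26]
  Merge: [19] + [6, 26] -> [6, 19, 26]
  Split: [24, 5, 20] -> [24] and [5, 20]
    Split: [5, 20] -> [5] and [20]
    Merge: [5] + [20] -> [5, 20]
  Merge: [24] + [5, 20] -> [5, 20, 24]
Merge: [6, 19, 26] + [5, 20, 24] -> [5, 6, 19, 20, 24, 26]

Final sorted array: [5, 6, 19, 20, 24, 26]

The merge sort proceeds by recursively splitting the array and merging sorted halves.
After all merges, the sorted array is [5, 6, 19, 20, 24, 26].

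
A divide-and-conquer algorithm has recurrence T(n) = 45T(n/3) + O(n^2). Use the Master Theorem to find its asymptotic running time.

Master Theorem for T(n) = 45T(n/3) + O(n^2):

a = 45, b = 3, c = 2
log_b(a) = log_3(45) = 3.4650

Case 1: c = 2 < log_3(45) = 3.4650
T(n) = O(n^(log_3 45))

For T(n) = 45T(n/3) + O(n^2): log_3(45) = 3.4650. This is Case 1 of the Master Theorem (c < log_b(a), work dominated by leaves), giving O(n^(log_3 45)).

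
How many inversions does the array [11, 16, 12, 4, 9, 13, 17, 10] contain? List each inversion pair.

Finding inversions in [11, 16, 12, 4, 9, 13, 17, 10]:

(0, 3): arr[0]=11 > arr[3]=4
(0, 4): arr[0]=11 > arr[4]=9
(0, 7): arr[0]=11 > arr[7]=10
(1, 2): arr[1]=16 > arr[2]=12
(1, 3): arr[1]=16 > arr[3]=4
(1, 4): arr[1]=16 > arr[4]=9
(1, 5): arr[1]=16 > arr[5]=13
(1, 7): arr[1]=16 > arr[7]=10
(2, 3): arr[2]=12 > arr[3]=4
(2, 4): arr[2]=12 > arr[4]=9
(2, 7): arr[2]=12 > arr[7]=10
(5, 7): arr[5]=13 > arr[7]=10
(6, 7): arr[6]=17 > arr[7]=10

Total inversions: 13

The array has 13 inversion(s): (0,3), (0,4), (0,7), (1,2), (1,3), (1,4), (1,5), (1,7), (2,3), (2,4), (2,7), (5,7), (6,7). Each pair (i,j) satisfies i < j and arr[i] > arr[j].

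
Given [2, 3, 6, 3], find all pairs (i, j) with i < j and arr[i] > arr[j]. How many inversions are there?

Finding inversions in [2, 3, 6, 3]:

(2, 3): arr[2]=6 > arr[3]=3

Total inversions: 1

The array has 1 inversion(s): (2,3). Each pair (i,j) satisfies i < j and arr[i] > arr[j].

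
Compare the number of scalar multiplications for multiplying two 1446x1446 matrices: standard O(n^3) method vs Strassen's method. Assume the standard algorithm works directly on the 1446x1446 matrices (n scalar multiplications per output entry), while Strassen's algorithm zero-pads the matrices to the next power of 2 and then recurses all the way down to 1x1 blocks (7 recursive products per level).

Matrix multiplication for 1446x1446 matrices:

Strassen's algorithm requires power-of-2 dimensions. Pad 1446x1446 to 2048x2048 (next power of 2).

Standard algorithm: 1446^3 = 3023464536 multiplications
Strassen's algorithm: 7^(log2(2048)) = 7^11 = 1977326743 multiplications
Savings: 3023464536 - 1977326743 = 1046137793 multiplications

Standard: 3023464536 multiplications (1446^3). Strassen: 1977326743 multiplications (7^11, after padding to 2048x2048). Strassen reduces 8 recursive multiplications to 7 at each level.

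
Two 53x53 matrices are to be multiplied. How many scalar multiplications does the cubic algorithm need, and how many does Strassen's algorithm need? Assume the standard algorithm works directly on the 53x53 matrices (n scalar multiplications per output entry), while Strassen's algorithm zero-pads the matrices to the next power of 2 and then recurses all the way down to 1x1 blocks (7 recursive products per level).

Matrix multiplication for 53x53 matrices:

Strassen's algorithm requires power-of-2 dimensions. Pad 53x53 to 64x64 (next power of 2).

Standard algorithm: 53^3 = 148877 multiplications
Strassen's algorithm: 7^(log2(64)) = 7^6 = 117649 multiplications
Savings: 148877 - 117649 = 31228 multiplications

Standard: 148877 multiplications (53^3). Strassen: 117649 multiplications (7^6, after padding to 64x64). Strassen reduces 8 recursive multiplications to 7 at each level.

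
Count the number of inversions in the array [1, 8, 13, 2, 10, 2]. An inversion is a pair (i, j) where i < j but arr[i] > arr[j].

Finding inversions in [1, 8, 13, 2, 10, 2]:

(1, 3): arr[1]=8 > arr[3]=2
(1, 5): arr[1]=8 > arr[5]=2
(2, 3): arr[2]=13 > arr[3]=2
(2, 4): arr[2]=13 > arr[4]=10
(2, 5): arr[2]=13 > arr[5]=2
(4, 5): arr[4]=10 > arr[5]=2

Total inversions: 6

The array has 6 inversion(s): (1,3), (1,5), (2,3), (2,4), (2,5), (4,5). Each pair (i,j) satisfies i < j and arr[i] > arr[j].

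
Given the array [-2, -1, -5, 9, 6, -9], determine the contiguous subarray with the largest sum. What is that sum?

Using Kadane's algorithm on [-2, -1, -5, 9, 6, -9]:

Scanning through the array:
Position 1 (value -1): max_ending_here = -1, max_so_far = -1
Position 2 (value -5): max_ending_here = -5, max_so_far = -1
Position 3 (value 9): max_ending_here = 9, max_so_far = 9
Position 4 (value 6): max_ending_here = 15, max_so_far = 15
Position 5 (value -9): max_ending_here = 6, max_so_far = 15

Maximum subarray: [9, 6]
Maximum sum: 15

The maximum subarray is [9, 6] with sum 15. This subarray runs from index 3 to index 4.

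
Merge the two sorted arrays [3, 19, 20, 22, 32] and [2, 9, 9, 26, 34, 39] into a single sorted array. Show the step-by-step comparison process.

Merging process:

Compare 3 vs 2: take 2 from right. Merged: [2]
Compare 3 vs 9: take 3 from left. Merged: [2, 3]
Compare 19 vs 9: take 9 from right. Merged: [2, 3, 9]
Compare 19 vs 9: take 9 from right. Merged: [2, 3, 9, 9]
Compare 19 vs 26: take 19 from left. Merged: [2, 3, 9, 9, 19]
Compare 20 vs 26: take 20 from left. Merged: [2, 3, 9, 9, 19, 20]
Compare 22 vs 26: take 22 from left. Merged: [2, 3, 9, 9, 19, 20, 22]
Compare 32 vs 26: take 26 from right. Merged: [2, 3, 9, 9, 19, 20, 22, 26]
Compare 32 vs 34: take 32 from left. Merged: [2, 3, 9, 9, 19, 20, 22, 26, 32]
Append remaining from right: [34, 39]. Merged: [2, 3, 9, 9, 19, 20, 22, 26, 32, 34, 39]

Final merged array: [2, 3, 9, 9, 19, 20, 22, 26, 32, 34, 39]
Total comparisons: 9

The merged array is [2, 3, 9, 9, 19, 20, 22, 26, 32, 34, 39], requiring 9 comparisons. The merge step runs in O(n) time where n is the total number of elements.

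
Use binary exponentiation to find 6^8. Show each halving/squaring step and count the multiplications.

Computing 6^8 by squaring (build up from 6^1; each line after the first costs one multiplication):

6^1 = 6
6^2 = (6^1)^2 = 6^2 = 36
6^4 = (6^2)^2 = 36^2 = 1296
6^8 = (6^4)^2 = 1296^2 = 1679616

Result: 1679616
Multiplications needed: 3 (3 lines after 6^1)

6^8 = 1679616. Using exponentiation by squaring, this requires 3 multiplications. The key idea: if the exponent is even, square the half-power; if odd, multiply by the base once.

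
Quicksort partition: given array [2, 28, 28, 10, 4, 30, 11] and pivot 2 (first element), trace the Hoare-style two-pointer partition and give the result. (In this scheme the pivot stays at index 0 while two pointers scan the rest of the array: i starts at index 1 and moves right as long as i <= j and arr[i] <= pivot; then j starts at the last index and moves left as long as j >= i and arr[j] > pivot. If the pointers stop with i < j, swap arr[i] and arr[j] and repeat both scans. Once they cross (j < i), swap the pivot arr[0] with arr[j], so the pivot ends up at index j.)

Hoare-style two-pointer partition with pivot = 2:

Initial array: [2, 28, 28, 10, 4, 30, 11]

Pointers start at i = 1, j = 6.
i ends at 1, j ends at 0: the pointers have crossed (j < i), so scanning stops.

j = 0, so swapping arr[0] with arr[j] leaves the pivot at position 0: [2, 28, 28, 10, 4, 30, 11]
Pivot position: 0

After partitioning with pivot 2, the array becomes [2, 28, 28, 10, 4, 30, 11]. The pivot is placed at index 0. All elements to the left of the pivot are <= 2, and all elements to the right are > 2.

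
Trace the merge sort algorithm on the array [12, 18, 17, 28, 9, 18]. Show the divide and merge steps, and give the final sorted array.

Merge sort trace:

Split: [12, 18, 17, 28, 9, 18] -> [12, 18, 17] and [28, 9, 18]
  Split: [12, 18, 17] -> [12] and [18, 17]
    Split: [18, 17] -> [18] and [17]
    Merge: [18] + [17] -> [17, 18]
  Merge: [12] + [17, 18] -> [12, 17, 18]
  Split: [28, 9, 18] -> [28] and [9, 18]
    Split: [9, 18] -> [9] and [18]
    Merge: [9] + [18] -> [9, 18]
  Merge: [28] + [9, 18] -> [9, 18, 28]
Merge: [12, 17, 18] + [9, 18, 28] -> [9, 12, 17, 18, 18, 28]

Final sorted array: [9, 12, 17, 18, 18, 28]

The merge sort proceeds by recursively splitting the array and merging sorted halves.
After all merges, the sorted array is [9, 12, 17, 18, 18, 28].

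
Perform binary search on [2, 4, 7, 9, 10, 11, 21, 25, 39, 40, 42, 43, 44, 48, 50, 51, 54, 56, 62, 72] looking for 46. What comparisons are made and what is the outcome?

Binary search for 46 in [2, 4, 7, 9, 10, 11, 21, 25, 39, 40, 42, 43, 44, 48, 50, 51, 54, 56, 62, 72]:

lo=0, hi=19, mid=9, arr[mid]=40 -> 40 < 46, search right half
lo=10, hi=19, mid=14, arr[mid]=50 -> 50 > 46, search left half
lo=10, hi=13, mid=11, arr[mid]=43 -> 43 < 46, search right half
lo=12, hi=13, mid=12, arr[mid]=44 -> 44 < 46, search right half
lo=13, hi=13, mid=13, arr[mid]=48 -> 48 > 46, search left half
lo=13 > hi=12, target 46 not found

Binary search determines that 46 is not in the array after 5 comparisons. The search space was exhausted without finding the target.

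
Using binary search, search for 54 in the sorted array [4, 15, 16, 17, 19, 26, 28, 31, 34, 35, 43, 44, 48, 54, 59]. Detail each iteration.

Binary search for 54 in [4, 15, 16, 17, 19, 26, 28, 31, 34, 35, 43, 44, 48, 54, 59]:

lo=0, hi=14, mid=7, arr[mid]=31 -> 31 < 54, search right half
lo=8, hi=14, mid=11, arr[mid]=44 -> 44 < 54, search right half
lo=12, hi=14, mid=13, arr[mid]=54 -> Found target at index 13!

Binary search finds 54 at index 13 after 3 comparisons. The search repeatedly halves the search space by comparing with the middle element.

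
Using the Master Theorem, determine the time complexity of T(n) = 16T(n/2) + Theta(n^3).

Master Theorem for T(n) = 16T(n/2) + O(n^3):

a = 16, b = 2, c = 3
log_b(a) = log_2(16) = 4.0000

Case 1: c = 3 < log_2(16) = 4.0000
T(n) = O(n^(log_2 16)) = O(n^4)

For T(n) = 16T(n/2) + O(n^3): log_2(16) = 4.0000. This is Case 1 of the Master Theorem (c < log_b(a), work dominated by leaves), giving O(n^4).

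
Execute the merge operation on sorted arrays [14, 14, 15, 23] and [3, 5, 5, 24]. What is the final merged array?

Merging process:

Compare 14 vs 3: take 3 from right. Merged: [3]
Compare 14 vs 5: take 5 from right. Merged: [3, 5]
Compare 14 vs 5: take 5 from right. Merged: [3, 5, 5]
Compare 14 vs 24: take 14 from left. Merged: [3, 5, 5, 14]
Compare 14 vs 24: take 14 from left. Merged: [3, 5, 5, 14, 14]
Compare 15 vs 24: take 15 from left. Merged: [3, 5, 5, 14, 14, 15]
Compare 23 vs 24: take 23 from left. Merged: [3, 5, 5, 14, 14, 15, 23]
Append remaining from right: [24]. Merged: [3, 5, 5, 14, 14, 15, 23, 24]

Final merged array: [3, 5, 5, 14, 14, 15, 23, 24]
Total comparisons: 7

The merged array is [3, 5, 5, 14, 14, 15, 23, 24], requiring 7 comparisons. The merge step runs in O(n) time where n is the total number of elements.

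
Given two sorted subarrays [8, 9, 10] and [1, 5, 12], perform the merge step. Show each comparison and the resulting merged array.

Merging process:

Compare 8 vs 1: take 1 from right. Merged: [1]
Compare 8 vs 5: take 5 from right. Merged: [1, 5]
Compare 8 vs 12: take 8 from left. Merged: [1, 5, 8]
Compare 9 vs 12: take 9 from left. Merged: [1, 5, 8, 9]
Compare 10 vs 12: take 10 from left. Merged: [1, 5, 8, 9, 10]
Append remaining from right: [12]. Merged: [1, 5, 8, 9, 10, 12]

Final merged array: [1, 5, 8, 9, 10, 12]
Total comparisons: 5

The merged array is [1, 5, 8, 9, 10, 12], requiring 5 comparisons. The merge step runs in O(n) time where n is the total number of elements.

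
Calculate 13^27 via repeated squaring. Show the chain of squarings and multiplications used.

Computing 13^27 by squaring (build up from 13^1; each line after the first costs one multiplication):

13^1 = 13
13^2 = (13^1)^2 = 13^2 = 169
13^3 = 13 * 13^2 = 13 * 169 = 2197
13^6 = (13^3)^2 = 2197^2 = 4826809
13^12 = (13^6)^2 = 4826809^2 = 23298085122481
13^13 = 13 * 13^12 = 13 * 23298085122481 = 302875106592253
13^26 = (13^13)^2 = 302875106592253^2 = 91733330193268616658399616009
13^27 = 13 * 13^26 = 13 * 91733330193268616658399616009 = 1192533292512492016559195008117

Result: 1192533292512492016559195008117
Multiplications needed: 7 (7 lines after 13^1)

13^27 = 1192533292512492016559195008117. Using exponentiation by squaring, this requires 7 multiplications. The key idea: if the exponent is even, square the half-power; if odd, multiply by the base once.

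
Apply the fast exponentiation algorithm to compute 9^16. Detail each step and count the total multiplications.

Computing 9^16 by squaring (build up from 9^1; each line after the first costs one multiplication):

9^1 = 9
9^2 = (9^1)^2 = 9^2 = 81
9^4 = (9^2)^2 = 81^2 = 6561
9^8 = (9^4)^2 = 6561^2 = 43046721
9^16 = (9^8)^2 = 43046721^2 = 1853020188851841

Result: 1853020188851841
Multiplications needed: 4 (4 lines after 9^1)

9^16 = 1853020188851841. Using exponentiation by squaring, this requires 4 multiplications. The key idea: if the exponent is even, square the half-power; if odd, multiply by the base once.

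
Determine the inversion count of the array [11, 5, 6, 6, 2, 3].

Finding inversions in [11, 5, 6, 6, 2, 3]:

(0, 1): arr[0]=11 > arr[1]=5
(0, 2): arr[0]=11 > arr[2]=6
(0, 3): arr[0]=11 > arr[3]=6
(0, 4): arr[0]=11 > arr[4]=2
(0, 5): arr[0]=11 > arr[5]=3
(1, 4): arr[1]=5 > arr[4]=2
(1, 5): arr[1]=5 > arr[5]=3
(2, 4): arr[2]=6 > arr[4]=2
(2, 5): arr[2]=6 > arr[5]=3
(3, 4): arr[3]=6 > arr[4]=2
(3, 5): arr[3]=6 > arr[5]=3

Total inversions: 11

The array has 11 inversion(s): (0,1), (0,2), (0,3), (0,4), (0,5), (1,4), (1,5), (2,4), (2,5), (3,4), (3,5). Each pair (i,j) satisfies i < j and arr[i] > arr[j].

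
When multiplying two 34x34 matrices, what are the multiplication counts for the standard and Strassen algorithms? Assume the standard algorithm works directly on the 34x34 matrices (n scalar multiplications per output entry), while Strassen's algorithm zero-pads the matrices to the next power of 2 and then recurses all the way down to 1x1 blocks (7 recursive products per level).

Matrix multiplication for 34x34 matrices:

Strassen's algorithm requires power-of-2 dimensions. Pad 34x34 to 64x64 (next power of 2).

Standard algorithm: 34^3 = 39304 multiplications
Strassen's algorithm: 7^(log2(64)) = 7^6 = 117649 multiplications
Difference: 39304 - 117649 = -78345 (Strassen uses MORE here due to padding overhead — for small or just-over-power-of-2 n, padding can outweigh the per-level savings)

Standard: 39304 multiplications (34^3). Strassen: 117649 multiplications (7^6, after padding to 64x64). Strassen reduces 8 recursive multiplications to 7 at each level.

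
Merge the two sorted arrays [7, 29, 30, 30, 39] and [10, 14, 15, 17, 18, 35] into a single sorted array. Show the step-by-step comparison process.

Merging process:

Compare 7 vs 10: take 7 from left. Merged: [7]
Compare 29 vs 10: take 10 from right. Merged: [7, 10]
Compare 29 vs 14: take 14 from right. Merged: [7, 10, 14]
Compare 29 vs 15: take 15 from right. Merged: [7, 10, 14, 15]
Compare 29 vs 17: take 17 from right. Merged: [7, 10, 14, 15, 17]
Compare 29 vs 18: take 18 from right. Merged: [7, 10, 14, 15, 17, 18]
Compare 29 vs 35: take 29 from left. Merged: [7, 10, 14, 15, 17, 18, 29]
Compare 30 vs 35: take 30 from left. Merged: [7, 10, 14, 15, 17, 18, 29, 30]
Compare 30 vs 35: take 30 from left. Merged: [7, 10, 14, 15, 17, 18, 29, 30, 30]
Compare 39 vs 35: take 35 from right. Merged: [7, 10, 14, 15, 17, 18, 29, 30, 30, 35]
Append remaining from left: [39]. Merged: [7, 10, 14, 15, 17, 18, 29, 30, 30, 35, 39]

Final merged array: [7, 10, 14, 15, 17, 18, 29, 30, 30, 35, 39]
Total comparisons: 10

The merged array is [7, 10, 14, 15, 17, 18, 29, 30, 30, 35, 39], requiring 10 comparisons. The merge step runs in O(n) time where n is the total number of elements.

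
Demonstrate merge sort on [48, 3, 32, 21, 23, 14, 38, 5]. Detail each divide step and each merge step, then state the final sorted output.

Merge sort trace:

Split: [48, 3, 32, 21, 23, 14, 38, 5] -> [48, 3, 32, 21] and [23, 14, 38, 5]
  Split: [48, 3, 32, 21] -> [48, 3] and [32, 21]
    Split: [48, 3] -> [48] and [3]
    Merge: [48] + [3] -> [3, 48]
    Split: [32, 21] -> [32] and [21]
    Merge: [32] + [21] -> [21, 32]
  Merge: [3, 48] + [21, 32] -> [3, 21, 32, 48]
  Split: [23, 14, 38, 5] -> [23, 14] and [38, 5]
    Split: [23, 14] -> [23] and [14]
    Merge: [23] + [14] -> [14, 23]
    Split: [38, 5] -> [38] and [5]
    Merge: [38] + [5] -> [5, 38]
  Merge: [14, 23] + [5, 38] -> [5, 14, 23, 38]
Merge: [3, 21, 32, 48] + [5, 14, 23, 38] -> [3, 5, 14, 21, 23, 32, 38, 48]

Final sorted array: [3, 5, 14, 21, 23, 32, 38, 48]

The merge sort proceeds by recursively splitting the array and merging sorted halves.
After all merges, the sorted array is [3, 5, 14, 21, 23, 32, 38, 48].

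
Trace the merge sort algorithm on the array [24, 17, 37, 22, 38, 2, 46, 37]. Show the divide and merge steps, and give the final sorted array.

Merge sort trace:

Split: [24, 17, 37, 22, 38, 2, 46, 37] -> [24, 17, 37, 22] and [38, 2, 46, 37]
  Split: [24, 17, 37, 22] -> [24, 17] and [37, 22]
    Split: [24, 17] -> [24] and [17]
    Merge: [24] + [17] -> [17, 24]
    Split: [37, 22] -> [37] and [22]
    Merge: [37] + [22] -> [22, 37]
  Merge: [17, 24] + [22, 37] -> [17, 22, 24, 37]
  Split: [38, 2, 46, 37] -> [38, 2] and [46, 37]
    Split: [38, 2] -> [38] and [2]
    Merge: [38] + [2] -> [2, 38]
    Split: [46, 37] -> [46] and [37]
    Merge: [46] + [37] -> [37, 46]
  Merge: [2, 38] + [37, 46] -> [2, 37, 38, 46]
Merge: [17, 22, 24, 37] + [2, 37, 38, 46] -> [2, 17, 22, 24, 37, 37, 38, 46]

Final sorted array: [2, 17, 22, 24, 37, 37, 38, 46]

The merge sort proceeds by recursively splitting the array and merging sorted halves.
After all merges, the sorted array is [2, 17, 22, 24, 37, 37, 38, 46].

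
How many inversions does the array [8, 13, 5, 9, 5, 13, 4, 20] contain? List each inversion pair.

Finding inversions in [8, 13, 5, 9, 5, 13, 4, 20]:

(0, 2): arr[0]=8 > arr[2]=5
(0, 4): arr[0]=8 > arr[4]=5
(0, 6): arr[0]=8 > arr[6]=4
(1, 2): arr[1]=13 > arr[2]=5
(1, 3): arr[1]=13 > arr[3]=9
(1, 4): arr[1]=13 > arr[4]=5
(1, 6): arr[1]=13 > arr[6]=4
(2, 6): arr[2]=5 > arr[6]=4
(3, 4): arr[3]=9 > arr[4]=5
(3, 6): arr[3]=9 > arr[6]=4
(4, 6): arr[4]=5 > arr[6]=4
(5, 6): arr[5]=13 > arr[6]=4

Total inversions: 12

The array has 12 inversion(s): (0,2), (0,4), (0,6), (1,2), (1,3), (1,4), (1,6), (2,6), (3,4), (3,6), (4,6), (5,6). Each pair (i,j) satisfies i < j and arr[i] > arr[j].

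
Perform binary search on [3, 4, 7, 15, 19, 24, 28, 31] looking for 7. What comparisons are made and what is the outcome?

Binary search for 7 in [3, 4, 7, 15, 19, 24, 28, 31]:

lo=0, hi=7, mid=3, arr[mid]=15 -> 15 > 7, search left half
lo=0, hi=2, mid=1, arr[mid]=4 -> 4 < 7, search right half
lo=2, hi=2, mid=2, arr[mid]=7 -> Found target at index 2!

Binary search finds 7 at index 2 after 3 comparisons. The search repeatedly halves the search space by comparing with the middle element.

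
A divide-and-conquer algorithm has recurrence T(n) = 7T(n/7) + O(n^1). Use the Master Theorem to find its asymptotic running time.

Master Theorem for T(n) = 7T(n/7) + O(n^1):

a = 7, b = 7, c = 1
log_b(a) = log_7(7) = 1.0000

Case 2: c = 1 = log_7(7) = 1.0000
T(n) = O(n^1 log n) = O(n log n)

For T(n) = 7T(n/7) + O(n^1): log_7(7) = 1.0000. This is Case 2 of the Master Theorem (c = log_b(a), equal work at all levels), giving O(n log n).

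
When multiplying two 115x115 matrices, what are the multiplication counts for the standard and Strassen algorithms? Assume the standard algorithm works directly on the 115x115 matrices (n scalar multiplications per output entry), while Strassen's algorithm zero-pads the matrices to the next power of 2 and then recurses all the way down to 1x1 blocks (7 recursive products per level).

Matrix multiplication for 115x115 matrices:

Strassen's algorithm requires power-of-2 dimensions. Pad 115x115 to 128x128 (next power of 2).

Standard algorithm: 115^3 = 1520875 multiplications
Strassen's algorithm: 7^(log2(128)) = 7^7 = 823543 multiplications
Savings: 1520875 - 823543 = 697332 multiplications

Standard: 1520875 multiplications (115^3). Strassen: 823543 multiplications (7^7, after padding to 128x128). Strassen reduces 8 recursive multiplications to 7 at each level.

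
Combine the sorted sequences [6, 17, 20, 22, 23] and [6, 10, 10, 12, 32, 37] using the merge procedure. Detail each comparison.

Merging process:

Compare 6 vs 6: take 6 from left. Merged: [6]
Compare 17 vs 6: take 6 from right. Merged: [6, 6]
Compare 17 vs 10: take 10 from right. Merged: [6, 6, 10]
Compare 17 vs 10: take 10 from right. Merged: [6, 6, 10, 10]
Compare 17 vs 12: take 12 from right. Merged: [6, 6, 10, 10, 12]
Compare 17 vs 32: take 17 from left. Merged: [6, 6, 10, 10, 12, 17]
Compare 20 vs 32: take 20 from left. Merged: [6, 6, 10, 10, 12, 17, 20]
Compare 22 vs 32: take 22 from left. Merged: [6, 6, 10, 10, 12, 17, 20, 22]
Compare 23 vs 32: take 23 from left. Merged: [6, 6, 10, 10, 12, 17, 20, 22, 23]
Append remaining from right: [32, 37]. Merged: [6, 6, 10, 10, 12, 17, 20, 22, 23, 32, 37]

Final merged array: [6, 6, 10, 10, 12, 17, 20, 22, 23, 32, 37]
Total comparisons: 9

The merged array is [6, 6, 10, 10, 12, 17, 20, 22, 23, 32, 37], requiring 9 comparisons. The merge step runs in O(n) time where n is the total number of elements.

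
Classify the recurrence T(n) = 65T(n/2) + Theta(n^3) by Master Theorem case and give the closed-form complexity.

Master Theorem for T(n) = 65T(n/2) + O(n^3):

a = 65, b = 2, c = 3
log_b(a) = log_2(65) = 6.0224

Case 1: c = 3 < log_2(65) = 6.0224
T(n) = O(n^(log_2 65))

For T(n) = 65T(n/2) + O(n^3): log_2(65) = 6.0224. This is Case 1 of the Master Theorem (c < log_b(a), work dominated by leaves), giving O(n^(log_2 65)).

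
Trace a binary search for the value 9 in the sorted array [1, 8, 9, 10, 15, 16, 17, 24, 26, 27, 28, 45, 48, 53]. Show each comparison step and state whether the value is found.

Binary search for 9 in [1, 8, 9, 10, 15, 16, 17, 24, 26, 27, 28, 45, 48, 53]:

lo=0, hi=13, mid=6, arr[mid]=17 -> 17 > 9, search left half
lo=0, hi=5, mid=2, arr[mid]=9 -> Found target at index 2!

Binary search finds 9 at index 2 after 2 comparisons. The search repeatedly halves the search space by comparing with the middle element.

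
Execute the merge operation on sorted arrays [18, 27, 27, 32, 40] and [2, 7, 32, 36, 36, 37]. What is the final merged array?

Merging process:

Compare 18 vs 2: take 2 from right. Merged: [2]
Compare 18 vs 7: take 7 from right. Merged: [2, 7]
Compare 18 vs 32: take 18 from left. Merged: [2, 7, 18]
Compare 27 vs 32: take 27 from left. Merged: [2, 7, 18, 27]
Compare 27 vs 32: take 27 from left. Merged: [2, 7, 18, 27, 27]
Compare 32 vs 32: take 32 from left. Merged: [2, 7, 18, 27, 27, 32]
Compare 40 vs 32: take 32 from right. Merged: [2, 7, 18, 27, 27, 32, 32]
Compare 40 vs 36: take 36 from right. Merged: [2, 7, 18, 27, 27, 32, 32, 36]
Compare 40 vs 36: take 36 from right. Merged: [2, 7, 18, 27, 27, 32, 32, 36, 36]
Compare 40 vs 37: take 37 from right. Merged: [2, 7, 18, 27, 27, 32, 32, 36, 36, 37]
Append remaining from left: [40]. Merged: [2, 7, 18, 27, 27, 32, 32, 36, 36, 37, 40]

Final merged array: [2, 7, 18, 27, 27, 32, 32, 36, 36, 37, 40]
Total comparisons: 10

The merged array is [2, 7, 18, 27, 27, 32, 32, 36, 36, 37, 40], requiring 10 comparisons. The merge step runs in O(n) time where n is the total number of elements.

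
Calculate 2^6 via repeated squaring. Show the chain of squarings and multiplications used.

Computing 2^6 by squaring (build up from 2^1; each line after the first costs one multiplication):

2^1 = 2
2^2 = (2^1)^2 = 2^2 = 4
2^3 = 2 * 2^2 = 2 * 4 = 8
2^6 = (2^3)^2 = 8^2 = 64

Result: 64
Multiplications needed: 3 (3 lines after 2^1)

2^6 = 64. Using exponentiation by squaring, this requires 3 multiplications. The key idea: if the exponent is even, square the half-power; if odd, multiply by the base once.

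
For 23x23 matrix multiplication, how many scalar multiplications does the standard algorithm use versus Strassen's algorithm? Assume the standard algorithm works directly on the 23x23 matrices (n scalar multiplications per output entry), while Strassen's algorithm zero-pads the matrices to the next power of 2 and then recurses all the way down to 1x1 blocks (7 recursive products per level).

Matrix multiplication for 23x23 matrices:

Strassen's algorithm requires power-of-2 dimensions. Pad 23x23 to 32x32 (next power of 2).

Standard algorithm: 23^3 = 12167 multiplications
Strassen's algorithm: 7^(log2(32)) = 7^5 = 16807 multiplications
Difference: 12167 - 16807 = -4640 (Strassen uses MORE here due to padding overhead — for small or just-over-power-of-2 n, padding can outweigh the per-level savings)

Standard: 12167 multiplications (23^3). Strassen: 16807 multiplications (7^5, after padding to 32x32). Strassen reduces 8 recursive multiplications to 7 at each level.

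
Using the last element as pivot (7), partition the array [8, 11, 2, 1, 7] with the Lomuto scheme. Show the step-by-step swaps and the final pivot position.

Lomuto partition with pivot = 7:

Initial array: [8, 11, 2, 1, 7]

arr[0]=8 > 7: no swap
arr[1]=11 > 7: no swap
arr[2]=2 <= 7: swap with position 0, array becomes [2, 11, 8, 1, 7]
arr[3]=1 <= 7: swap with position 1, array becomes [2, 1, 8, 11, 7]

Place pivot at position 2: [2, 1, 7, 11, 8]
Pivot position: 2

After partitioning with pivot 7, the array becomes [2, 1, 7, 11, 8]. The pivot is placed at index 2. All elements to the left of the pivot are <= 7, and all elements to the right are > 7.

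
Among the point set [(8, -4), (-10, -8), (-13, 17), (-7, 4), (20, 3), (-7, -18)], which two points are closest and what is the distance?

Computing all pairwise distances among 6 points:

d((8, -4), (-10, -8)) = 18.4391
d((8, -4), (-13, 17)) = 29.6985
d((8, -4), (-7, 4)) = 17.0
d((8, -4), (20, 3)) = 13.8924
d((8, -4), (-7, -18)) = 20.5183
d((-10, -8), (-13, 17)) = 25.1794
d((-10, -8), (-7, 4)) = 12.3693
d((-10, -8), (20, 3)) = 31.9531
d((-10, -8), (-7, -18)) = 10.4403 <-- minimum
d((-13, 17), (-7, 4)) = 14.3178
d((-13, 17), (20, 3)) = 35.8469
d((-13, 17), (-7, -18)) = 35.5106
d((-7, 4), (20, 3)) = 27.0185
d((-7, 4), (-7, -18)) = 22.0
d((20, 3), (-7, -18)) = 34.2053

Closest pair: (-10, -8) and (-7, -18) with distance 10.4403

The closest pair is (-10, -8) and (-7, -18) with Euclidean distance 10.4403. For 6 points, brute-force pairwise comparison is shown above. For large n, the divide-and-conquer algorithm (sort by x, recurse on halves, check the dividing strip) achieves O(n log n).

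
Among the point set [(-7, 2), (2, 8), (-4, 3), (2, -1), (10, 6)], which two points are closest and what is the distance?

Computing all pairwise distances among 5 points:

d((-7, 2), (2, 8)) = 10.8167
d((-7, 2), (-4, 3)) = 3.1623 <-- minimum
d((-7, 2), (2, -1)) = 9.4868
d((-7, 2), (10, 6)) = 17.4642
d((2, 8), (-4, 3)) = 7.8102
d((2, 8), (2, -1)) = 9.0
d((2, 8), (10, 6)) = 8.2462
d((-4, 3), (2, -1)) = 7.2111
d((-4, 3), (10, 6)) = 14.3178
d((2, -1), (10, 6)) = 10.6301

Closest pair: (-7, 2) and (-4, 3) with distance 3.1623

The closest pair is (-7, 2) and (-4, 3) with Euclidean distance 3.1623. For 5 points, brute-force pairwise comparison is shown above. For large n, the divide-and-conquer algorithm (sort by x, recurse on halves, check the dividing strip) achieves O(n log n).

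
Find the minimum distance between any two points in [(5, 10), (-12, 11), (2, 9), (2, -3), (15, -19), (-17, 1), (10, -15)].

Computing all pairwise distances among 7 points:

d((5, 10), (-12, 11)) = 17.0294
d((5, 10), (2, 9)) = 3.1623 <-- minimum
d((5, 10), (2, -3)) = 13.3417
d((5, 10), (15, -19)) = 30.6757
d((5, 10), (-17, 1)) = 23.7697
d((5, 10), (10, -15)) = 25.4951
d((-12, 11), (2, 9)) = 14.1421
d((-12, 11), (2, -3)) = 19.799
d((-12, 11), (15, -19)) = 40.3609
d((-12, 11), (-17, 1)) = 11.1803
d((-12, 11), (10, -15)) = 34.0588
d((2, 9), (2, -3)) = 12.0
d((2, 9), (15, -19)) = 30.8707
d((2, 9), (-17, 1)) = 20.6155
d((2, 9), (10, -15)) = 25.2982
d((2, -3), (15, -19)) = 20.6155
d((2, -3), (-17, 1)) = 19.4165
d((2, -3), (10, -15)) = 14.4222
d((15, -19), (-17, 1)) = 37.7359
d((15, -19), (10, -15)) = 6.4031
d((-17, 1), (10, -15)) = 31.3847

Closest pair: (5, 10) and (2, 9) with distance 3.1623

The closest pair is (5, 10) and (2, 9) with Euclidean distance 3.1623. For 7 points, brute-force pairwise comparison is shown above. For large n, the divide-and-conquer algorithm (sort by x, recurse on halves, check the dividing strip) achieves O(n log n).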